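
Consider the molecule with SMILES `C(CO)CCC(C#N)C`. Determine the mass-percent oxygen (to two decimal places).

Atom tally by fragment:
  HOCH2CH2 → C:2 H:5 O:1
  CH2 → C:1 H:2
  CH2 → C:1 H:2
  CH(CN) → C:2 H:1 N:1
  CH3 → C:1 H:3
Element totals:
  C: 7
  H: 13
  N: 1
  O: 1
Molecular formula: C7H13NO.
Molar mass = 127.187 g/mol.
Mass from O: 1 × 15.999 = 15.999 g/mol.
%O = 15.999 / 127.187 × 100 = 12.58%.

12.58%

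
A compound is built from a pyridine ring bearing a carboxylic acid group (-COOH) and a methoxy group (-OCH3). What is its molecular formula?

C7H7NO3

Atom tally by fragment:
  pyridine ring core → C:5 H:5 N:1
  (− 2 ring H displaced by substituents)
  + COOH → C:1 H:1 O:2
  + OCH3 → C:1 H:3 O:1
Element totals:
  C: 7
  H: 7
  N: 1
  O: 3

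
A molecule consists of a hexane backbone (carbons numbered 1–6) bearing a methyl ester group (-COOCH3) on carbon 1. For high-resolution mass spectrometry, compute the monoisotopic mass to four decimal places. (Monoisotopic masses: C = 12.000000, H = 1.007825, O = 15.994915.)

144.1150

Atom tally by fragment:
  CH3OOCCH2 → C:3 H:5 O:2
  CH2 → C:1 H:2
  CH2 → C:1 H:2
  CH2 → C:1 H:2
  CH2 → C:1 H:2
  CH3 → C:1 H:3
Element totals:
  C: 8
  H: 16
  O: 2
Molecular formula: C8H16O2.
  M = 8(12.0) + 16(1.007825) + 2(15.994915)
    = 96.000000 + 16.125200 + 31.989830 = 144.115030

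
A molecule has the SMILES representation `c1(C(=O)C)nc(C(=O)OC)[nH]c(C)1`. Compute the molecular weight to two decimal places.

182.18 g/mol

Atom tally by fragment:
  imidazole ring core → C:3 H:4 N:2
  (− 3 ring H displaced by substituents)
  + COCH3 → C:2 H:3 O:1
  + COOCH3 → C:2 H:3 O:2
  + CH3 → C:1 H:3
Element totals:
  C: 8
  H: 10
  N: 2
  O: 3
Molecular formula: C8H10N2O3.
  M = 8(12.011) + 10(1.008) + 2(14.007) + 3(15.999)
    = 96.088 + 10.080 + 28.014 + 47.997 = 182.179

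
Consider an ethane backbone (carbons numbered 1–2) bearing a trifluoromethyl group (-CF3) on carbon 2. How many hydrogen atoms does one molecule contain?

Atom tally by fragment:
  CH3 → C:1 H:3
  CH2CF3 → C:2 H:2 F:3
Element totals:
  C: 3
  H: 5
  F: 3

5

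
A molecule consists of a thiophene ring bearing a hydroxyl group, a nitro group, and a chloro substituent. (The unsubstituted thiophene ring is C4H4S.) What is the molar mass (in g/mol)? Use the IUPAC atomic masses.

179.57 g/mol

Atom tally by fragment:
  thiophene ring core → C:4 H:4 S:1
  (− 3 ring H displaced by substituents)
  + OH → O:1 H:1
  + NO2 → N:1 O:2
  + Cl → Cl:1
Element totals:
  C: 4
  H: 2
  Cl: 1
  N: 1
  O: 3
  S: 1
Molecular formula: C4H2ClNO3S.
  M = 4(12.011) + 2(1.008) + 35.45 + 14.007 + 3(15.999) + 32.06
    = 48.044 + 2.016 + 35.450 + 14.007 + 47.997 + 32.060 = 179.574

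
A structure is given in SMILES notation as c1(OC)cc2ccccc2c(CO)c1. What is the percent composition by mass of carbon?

76.57%

Atom tally by fragment:
  naphthalene ring system core → C:10 H:8
  (− 2 ring H displaced by substituents)
  + OCH3 → C:1 H:3 O:1
  + CH2OH → C:1 H:3 O:1
Element totals:
  C: 12
  H: 12
  O: 2
Molecular formula: C12H12O2.
Molar mass = 188.226 g/mol.
Mass from C: 12 × 12.011 = 144.132 g/mol.
%C = 144.132 / 188.226 × 100 = 76.57%.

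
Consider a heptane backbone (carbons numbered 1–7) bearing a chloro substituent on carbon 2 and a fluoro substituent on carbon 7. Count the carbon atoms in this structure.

Atom tally by fragment:
  CH3 → C:1 H:3
  CH(Cl) → C:1 H:1 Cl:1
  CH2 → C:1 H:2
  CH2 → C:1 H:2
  CH2 → C:1 H:2
  CH2 → C:1 H:2
  CH2F → C:1 H:2 F:1
Element totals:
  C: 7
  H: 14
  Cl: 1
  F: 1

7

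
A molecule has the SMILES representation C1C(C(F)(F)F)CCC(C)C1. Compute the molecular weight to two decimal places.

Atom tally by fragment:
  cyclohexane ring core → C:6 H:12
  (− 2 ring H displaced by substituents)
  + CF3 → C:1 F:3
  + CH3 → C:1 H:3
Element totals:
  C: 8
  H: 13
  F: 3
Molecular formula: C8H13F3.
  M = 8(12.011) + 13(1.008) + 3(18.998)
    = 96.088 + 13.104 + 56.994 = 166.186

166.19 g/mol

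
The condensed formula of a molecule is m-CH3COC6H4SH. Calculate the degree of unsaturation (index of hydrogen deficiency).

Atom tally by fragment:
  benzene ring core → C:6 H:6
  (− 2 ring H displaced by substituents)
  + COCH3 → C:2 H:3 O:1
  + SH → S:1 H:1
Element totals:
  C: 8
  H: 8
  O: 1
  S: 1
Molecular formula: C8H8OS.
DoU = (2C + 2 + N − H − X) / 2 = (2·8 + 2 + 0 − 8 − 0) / 2 = 5.

5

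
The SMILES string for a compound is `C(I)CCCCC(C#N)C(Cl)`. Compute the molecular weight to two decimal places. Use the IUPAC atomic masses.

285.55 g/mol

Atom tally by fragment:
  ICH2 → C:1 H:2 I:1
  CH2 → C:1 H:2
  CH2 → C:1 H:2
  CH2 → C:1 H:2
  CH2 → C:1 H:2
  CH(CN) → C:2 H:1 N:1
  CH2Cl → C:1 H:2 Cl:1
Element totals:
  C: 8
  H: 13
  Cl: 1
  I: 1
  N: 1
Molecular formula: C8H13ClIN.
  M = 8(12.011) + 13(1.008) + 35.45 + 126.904 + 14.007
    = 96.088 + 13.104 + 35.450 + 126.904 + 14.007 = 285.553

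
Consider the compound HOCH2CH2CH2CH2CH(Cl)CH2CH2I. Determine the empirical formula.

Atom tally by fragment:
  HOCH2 → C:1 H:3 O:1
  CH2 → C:1 H:2
  CH2 → C:1 H:2
  CH2 → C:1 H:2
  CH(Cl) → C:1 H:1 Cl:1
  CH2 → C:1 H:2
  CH2I → C:1 H:2 I:1
Element totals:
  C: 7
  H: 14
  Cl: 1
  I: 1
  O: 1
Molecular formula: C7H14ClIO.
gcd of subscripts (7, 1, 14, 1, 1) = 1, so the empirical formula equals the molecular formula.

C7H14ClIO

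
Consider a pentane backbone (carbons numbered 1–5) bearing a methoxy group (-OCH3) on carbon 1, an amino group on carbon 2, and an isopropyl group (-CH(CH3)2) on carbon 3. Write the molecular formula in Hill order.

C9H21NO

Atom tally by fragment:
  CH3OCH2 → C:2 H:5 O:1
  CH(NH2) → C:1 H:3 N:1
  CH(CH(CH3)2) → C:4 H:8
  CH2 → C:1 H:2
  CH3 → C:1 H:3
Element totals:
  C: 9
  H: 21
  N: 1
  O: 1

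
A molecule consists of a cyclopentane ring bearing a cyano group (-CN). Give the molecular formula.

Atom tally by fragment:
  cyclopentane ring core → C:5 H:10
  (− 1 ring H displaced by substituents)
  + CN → C:1 N:1
Element totals:
  C: 6
  H: 9
  N: 1

C6H9N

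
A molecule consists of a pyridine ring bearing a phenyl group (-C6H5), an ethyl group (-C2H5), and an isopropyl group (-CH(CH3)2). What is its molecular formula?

Atom tally by fragment:
  pyridine ring core → C:5 H:5 N:1
  (− 3 ring H displaced by substituents)
  + C6H5 → C:6 H:5
  + C2H5 → C:2 H:5
  + CH(CH3)2 → C:3 H:7
Element totals:
  C: 16
  H: 19
  N: 1

C16H19N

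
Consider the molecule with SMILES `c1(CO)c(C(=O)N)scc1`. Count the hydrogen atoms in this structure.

7

Atom tally by fragment:
  thiophene ring core → C:4 H:4 S:1
  (− 2 ring H displaced by substituents)
  + CH2OH → C:1 H:3 O:1
  + CONH2 → C:1 H:2 O:1 N:1
Element totals:
  C: 6
  H: 7
  N: 1
  O: 2
  S: 1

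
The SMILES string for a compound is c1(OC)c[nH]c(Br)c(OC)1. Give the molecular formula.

Atom tally by fragment:
  pyrrole ring core → C:4 H:5 N:1
  (− 3 ring H displaced by substituents)
  + OCH3 → C:1 H:3 O:1
  + Br → Br:1
  + OCH3 → C:1 H:3 O:1
Element totals:
  C: 6
  H: 8
  Br: 1
  N: 1
  O: 2

C6H8BrNO2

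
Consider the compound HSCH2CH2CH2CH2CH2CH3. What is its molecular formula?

C6H14S

Element totals:
  C: 6
  H: 14
  S: 1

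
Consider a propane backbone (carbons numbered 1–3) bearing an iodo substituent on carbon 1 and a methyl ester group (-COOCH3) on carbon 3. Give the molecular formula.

C5H9IO2

Atom tally by fragment:
  ICH2 → C:1 H:2 I:1
  CH2 → C:1 H:2
  CH2COOCH3 → C:3 H:5 O:2
Element totals:
  C: 5
  H: 9
  I: 1
  O: 2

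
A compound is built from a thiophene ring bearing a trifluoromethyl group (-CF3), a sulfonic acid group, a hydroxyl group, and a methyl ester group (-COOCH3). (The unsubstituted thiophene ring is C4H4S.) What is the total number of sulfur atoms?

2

Atom tally by fragment:
  thiophene ring core → C:4 H:4 S:1
  (− 4 ring H displaced by substituents)
  + CF3 → C:1 F:3
  + SO3H → S:1 O:3 H:1
  + OH → O:1 H:1
  + COOCH3 → C:2 H:3 O:2
Element totals:
  C: 7
  H: 5
  F: 3
  O: 6
  S: 2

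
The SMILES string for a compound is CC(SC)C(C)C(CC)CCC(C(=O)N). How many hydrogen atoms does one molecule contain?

Atom tally by fragment:
  CH3 → C:1 H:3
  CH(SCH3) → C:2 H:4 S:1
  CH(CH3) → C:2 H:4
  CH(C2H5) → C:3 H:6
  CH2 → C:1 H:2
  CH2 → C:1 H:2
  CH2CONH2 → C:2 H:4 O:1 N:1
Element totals:
  C: 12
  H: 25
  N: 1
  O: 1
  S: 1

25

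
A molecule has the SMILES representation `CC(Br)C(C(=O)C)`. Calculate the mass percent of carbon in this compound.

Atom tally by fragment:
  CH3 → C:1 H:3
  CH(Br) → C:1 H:1 Br:1
  CH2COCH3 → C:3 H:5 O:1
Element totals:
  C: 5
  H: 9
  Br: 1
  O: 1
Molecular formula: C5H9BrO.
Molar mass = 165.030 g/mol.
Mass from C: 5 × 12.011 = 60.055 g/mol.
%C = 60.055 / 165.030 × 100 = 36.39%.

36.39%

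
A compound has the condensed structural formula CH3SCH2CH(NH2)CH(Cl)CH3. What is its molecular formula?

C5H12ClNS

Atom tally by fragment:
  CH3SCH2 → C:2 H:5 S:1
  CH(NH2) → C:1 H:3 N:1
  CH(Cl) → C:1 H:1 Cl:1
  CH3 → C:1 H:3
Element totals:
  C: 5
  H: 12
  Cl: 1
  N: 1
  S: 1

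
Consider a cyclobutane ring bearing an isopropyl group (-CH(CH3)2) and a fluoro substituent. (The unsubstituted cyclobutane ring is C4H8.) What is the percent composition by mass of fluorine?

16.35%

Atom tally by fragment:
  cyclobutane ring core → C:4 H:8
  (− 2 ring H displaced by substituents)
  + CH(CH3)2 → C:3 H:7
  + F → F:1
Element totals:
  C: 7
  H: 13
  F: 1
Molecular formula: C7H13F.
Molar mass = 116.179 g/mol.
Mass from F: 1 × 18.998 = 18.998 g/mol.
%F = 18.998 / 116.179 × 100 = 16.35%.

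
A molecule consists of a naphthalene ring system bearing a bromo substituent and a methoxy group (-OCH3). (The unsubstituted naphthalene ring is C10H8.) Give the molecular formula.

C11H9BrO

Atom tally by fragment:
  naphthalene ring system core → C:10 H:8
  (− 2 ring H displaced by substituents)
  + Br → Br:1
  + OCH3 → C:1 H:3 O:1
Element totals:
  C: 11
  H: 9
  Br: 1
  O: 1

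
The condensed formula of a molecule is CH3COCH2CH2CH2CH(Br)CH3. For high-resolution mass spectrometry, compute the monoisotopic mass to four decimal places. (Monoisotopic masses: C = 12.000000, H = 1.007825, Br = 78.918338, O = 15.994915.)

Element totals:
  C: 7
  H: 13
  Br: 1
  O: 1
Molecular formula: C7H13BrO.
  M = 7(12.0) + 13(1.007825) + 78.918338 + 15.994915
    = 84.000000 + 13.101725 + 78.918338 + 15.994915 = 192.014978

192.0150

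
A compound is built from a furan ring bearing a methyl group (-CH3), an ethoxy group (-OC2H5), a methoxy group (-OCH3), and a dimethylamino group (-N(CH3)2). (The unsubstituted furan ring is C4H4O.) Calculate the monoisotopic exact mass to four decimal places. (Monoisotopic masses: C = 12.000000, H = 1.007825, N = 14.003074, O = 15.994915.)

Atom tally by fragment:
  furan ring core → C:4 H:4 O:1
  (− 4 ring H displaced by substituents)
  + CH3 → C:1 H:3
  + OC2H5 → C:2 H:5 O:1
  + OCH3 → C:1 H:3 O:1
  + N(CH3)2 → N:1 C:2 H:6
Element totals:
  C: 10
  H: 17
  N: 1
  O: 3
Molecular formula: C10H17NO3.
  M = 10(12.0) + 17(1.007825) + 14.003074 + 3(15.994915)
    = 120.000000 + 17.133025 + 14.003074 + 47.984745 = 199.120844

199.1208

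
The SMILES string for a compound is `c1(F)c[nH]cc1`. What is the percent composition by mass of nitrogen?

16.46%

Atom tally by fragment:
  pyrrole ring core → C:4 H:5 N:1
  (− 1 ring H displaced by substituents)
  + F → F:1
Element totals:
  C: 4
  H: 4
  F: 1
  N: 1
Molecular formula: C4H4FN.
Molar mass = 85.081 g/mol.
Mass from N: 1 × 14.007 = 14.007 g/mol.
%N = 14.007 / 85.081 × 100 = 16.46%.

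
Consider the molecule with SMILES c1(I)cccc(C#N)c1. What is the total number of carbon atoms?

7

Atom tally by fragment:
  benzene ring core → C:6 H:6
  (− 2 ring H displaced by substituents)
  + I → I:1
  + CN → C:1 N:1
Element totals:
  C: 7
  H: 4
  I: 1
  N: 1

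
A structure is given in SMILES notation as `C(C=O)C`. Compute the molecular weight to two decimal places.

Atom tally by fragment:
  OHCCH2 → C:2 H:3 O:1
  CH3 → C:1 H:3
Element totals:
  C: 3
  H: 6
  O: 1
Molecular formula: C3H6O.
  M = 3(12.011) + 6(1.008) + 15.999
    = 36.033 + 6.048 + 15.999 = 58.080

58.08 g/mol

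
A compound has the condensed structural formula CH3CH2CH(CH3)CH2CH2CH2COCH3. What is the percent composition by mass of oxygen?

Element totals:
  C: 9
  H: 18
  O: 1
Molecular formula: C9H18O.
Molar mass = 142.242 g/mol.
Mass from O: 1 × 15.999 = 15.999 g/mol.
%O = 15.999 / 142.242 × 100 = 11.25%.

11.25%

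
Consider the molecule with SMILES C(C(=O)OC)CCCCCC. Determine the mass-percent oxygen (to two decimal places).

20.22%

Atom tally by fragment:
  CH3OOCCH2 → C:3 H:5 O:2
  CH2 → C:1 H:2
  CH2 → C:1 H:2
  CH2 → C:1 H:2
  CH2 → C:1 H:2
  CH2 → C:1 H:2
  CH3 → C:1 H:3
Element totals:
  C: 9
  H: 18
  O: 2
Molecular formula: C9H18O2.
Molar mass = 158.241 g/mol.
Mass from O: 2 × 15.999 = 31.998 g/mol.
%O = 31.998 / 158.241 × 100 = 20.22%.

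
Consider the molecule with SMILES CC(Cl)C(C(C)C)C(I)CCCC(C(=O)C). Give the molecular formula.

C13H24ClIO

Atom tally by fragment:
  CH3 → C:1 H:3
  CH(Cl) → C:1 H:1 Cl:1
  CH(CH(CH3)2) → C:4 H:8
  CH(I) → C:1 H:1 I:1
  CH2 → C:1 H:2
  CH2 → C:1 H:2
  CH2 → C:1 H:2
  CH2COCH3 → C:3 H:5 O:1
Element totals:
  C: 13
  H: 24
  Cl: 1
  I: 1
  O: 1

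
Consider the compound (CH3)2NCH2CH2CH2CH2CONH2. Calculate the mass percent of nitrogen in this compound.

Atom tally by fragment:
  (CH3)2NCH2 → C:3 H:8 N:1
  CH2 → C:1 H:2
  CH2 → C:1 H:2
  CH2CONH2 → C:2 H:4 O:1 N:1
Element totals:
  C: 7
  H: 16
  N: 2
  O: 1
Molecular formula: C7H16N2O.
Molar mass = 144.218 g/mol.
Mass from N: 2 × 14.007 = 28.014 g/mol.
%N = 28.014 / 144.218 × 100 = 19.42%.

19.42%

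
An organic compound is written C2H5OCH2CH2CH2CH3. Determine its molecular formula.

C6H14O

Atom tally by fragment:
  C2H5OCH2 → C:3 H:7 O:1
  CH2 → C:1 H:2
  CH2 → C:1 H:2
  CH3 → C:1 H:3
Element totals:
  C: 6
  H: 14
  O: 1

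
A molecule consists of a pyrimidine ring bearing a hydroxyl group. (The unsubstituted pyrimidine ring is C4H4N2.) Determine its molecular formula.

Atom tally by fragment:
  pyrimidine ring core → C:4 H:4 N:2
  (− 1 ring H displaced by substituents)
  + OH → O:1 H:1
Element totals:
  C: 4
  H: 4
  N: 2
  O: 1

C4H4N2O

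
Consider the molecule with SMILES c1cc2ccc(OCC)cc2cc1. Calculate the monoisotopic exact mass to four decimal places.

172.0888

Atom tally by fragment:
  naphthalene ring system core → C:10 H:8
  (− 1 ring H displaced by substituents)
  + OC2H5 → C:2 H:5 O:1
Element totals:
  C: 12
  H: 12
  O: 1
Molecular formula: C12H12O.
  M = 12(12.0) + 12(1.007825) + 15.994915
    = 144.000000 + 12.093900 + 15.994915 = 172.088815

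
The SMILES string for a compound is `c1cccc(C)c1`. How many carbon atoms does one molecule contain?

7

Atom tally by fragment:
  benzene ring core → C:6 H:6
  (− 1 ring H displaced by substituents)
  + CH3 → C:1 H:3
Element totals:
  C: 7
  H: 8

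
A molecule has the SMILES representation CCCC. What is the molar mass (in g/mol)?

58.12 g/mol

Atom tally by fragment:
  CH3 → C:1 H:3
  CH2 → C:1 H:2
  CH2 → C:1 H:2
  CH3 → C:1 H:3
Element totals:
  C: 4
  H: 10
Molecular formula: C4H10.
  M = 4(12.011) + 10(1.008)
    = 48.044 + 10.080 = 58.124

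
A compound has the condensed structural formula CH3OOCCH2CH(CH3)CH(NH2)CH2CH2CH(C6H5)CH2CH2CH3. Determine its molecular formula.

Element totals:
  C: 18
  H: 29
  N: 1
  O: 2

C18H29NO2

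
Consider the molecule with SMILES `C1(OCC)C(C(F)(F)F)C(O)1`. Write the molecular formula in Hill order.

C6H9F3O2

Atom tally by fragment:
  cyclopropane ring core → C:3 H:6
  (− 3 ring H displaced by substituents)
  + OC2H5 → C:2 H:5 O:1
  + CF3 → C:1 F:3
  + OH → O:1 H:1
Element totals:
  C: 6
  H: 9
  F: 3
  O: 2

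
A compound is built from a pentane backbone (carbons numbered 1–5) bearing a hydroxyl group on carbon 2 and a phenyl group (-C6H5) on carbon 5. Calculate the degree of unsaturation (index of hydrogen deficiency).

Atom tally by fragment:
  CH3 → C:1 H:3
  CH(OH) → C:1 H:2 O:1
  CH2 → C:1 H:2
  CH2 → C:1 H:2
  CH2C6H5 → C:7 H:7
Element totals:
  C: 11
  H: 16
  O: 1
Molecular formula: C11H16O.
DoU = (2C + 2 + N − H − X) / 2 = (2·11 + 2 + 0 − 16 − 0) / 2 = 4.

4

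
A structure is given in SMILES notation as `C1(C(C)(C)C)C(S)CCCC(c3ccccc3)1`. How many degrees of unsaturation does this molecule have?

Atom tally by fragment:
  cyclohexane ring core → C:6 H:12
  (− 3 ring H displaced by substituents)
  + C(CH3)3 → C:4 H:9
  + SH → S:1 H:1
  + C6H5 → C:6 H:5
Element totals:
  C: 16
  H: 24
  S: 1
Molecular formula: C16H24S.
DoU = (2C + 2 + N − H − X) / 2 = (2·16 + 2 + 0 − 24 − 0) / 2 = 5.

5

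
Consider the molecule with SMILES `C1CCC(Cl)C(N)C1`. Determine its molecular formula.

C6H12ClN

Atom tally by fragment:
  cyclohexane ring core → C:6 H:12
  (− 2 ring H displaced by substituents)
  + Cl → Cl:1
  + NH2 → N:1 H:2
Element totals:
  C: 6
  H: 12
  Cl: 1
  N: 1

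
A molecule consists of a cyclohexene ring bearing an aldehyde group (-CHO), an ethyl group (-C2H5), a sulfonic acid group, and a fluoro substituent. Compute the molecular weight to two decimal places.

236.26 g/mol

Atom tally by fragment:
  cyclohexene ring core → C:6 H:10
  (− 4 ring H displaced by substituents)
  + CHO → C:1 H:1 O:1
  + C2H5 → C:2 H:5
  + SO3H → S:1 O:3 H:1
  + F → F:1
Element totals:
  C: 9
  H: 13
  F: 1
  O: 4
  S: 1
Molecular formula: C9H13FO4S.
  M = 9(12.011) + 13(1.008) + 18.998 + 4(15.999) + 32.06
    = 108.099 + 13.104 + 18.998 + 63.996 + 32.060 = 236.257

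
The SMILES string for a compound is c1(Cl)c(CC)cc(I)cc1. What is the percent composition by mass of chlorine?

Atom tally by fragment:
  benzene ring core → C:6 H:6
  (− 3 ring H displaced by substituents)
  + Cl → Cl:1
  + C2H5 → C:2 H:5
  + I → I:1
Element totals:
  C: 8
  H: 8
  Cl: 1
  I: 1
Molecular formula: C8H8ClI.
Molar mass = 266.506 g/mol.
Mass from Cl: 1 × 35.45 = 35.450 g/mol.
%Cl = 35.450 / 266.506 × 100 = 13.30%.

13.30%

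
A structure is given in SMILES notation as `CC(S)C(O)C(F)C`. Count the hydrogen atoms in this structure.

Atom tally by fragment:
  CH3 → C:1 H:3
  CH(SH) → C:1 H:2 S:1
  CH(OH) → C:1 H:2 O:1
  CH(F) → C:1 H:1 F:1
  CH3 → C:1 H:3
Element totals:
  C: 5
  H: 11
  F: 1
  O: 1
  S: 1

11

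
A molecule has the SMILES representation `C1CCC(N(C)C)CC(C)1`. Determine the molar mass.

141.26 g/mol

Atom tally by fragment:
  cyclohexane ring core → C:6 H:12
  (− 2 ring H displaced by substituents)
  + N(CH3)2 → N:1 C:2 H:6
  + CH3 → C:1 H:3
Element totals:
  C: 9
  H: 19
  N: 1
Molecular formula: C9H19N.
  M = 9(12.011) + 19(1.008) + 14.007
    = 108.099 + 19.152 + 14.007 = 141.258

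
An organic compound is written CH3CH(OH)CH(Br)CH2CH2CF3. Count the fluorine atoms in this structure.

3

Element totals:
  C: 6
  H: 10
  Br: 1
  F: 3
  O: 1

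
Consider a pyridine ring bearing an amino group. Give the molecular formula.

Atom tally by fragment:
  pyridine ring core → C:5 H:5 N:1
  (− 1 ring H displaced by substituents)
  + NH2 → N:1 H:2
Element totals:
  C: 5
  H: 6
  N: 2

C5H6N2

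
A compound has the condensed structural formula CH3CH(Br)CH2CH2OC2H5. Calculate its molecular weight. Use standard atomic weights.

181.07 g/mol

Element totals:
  C: 6
  H: 13
  Br: 1
  O: 1
Molecular formula: C6H13BrO.
  M = 6(12.011) + 13(1.008) + 79.904 + 15.999
    = 72.066 + 13.104 + 79.904 + 15.999 = 181.073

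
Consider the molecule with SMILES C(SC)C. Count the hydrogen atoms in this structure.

Atom tally by fragment:
  CH3SCH2 → C:2 H:5 S:1
  CH3 → C:1 H:3
Element totals:
  C: 3
  H: 8
  S: 1

8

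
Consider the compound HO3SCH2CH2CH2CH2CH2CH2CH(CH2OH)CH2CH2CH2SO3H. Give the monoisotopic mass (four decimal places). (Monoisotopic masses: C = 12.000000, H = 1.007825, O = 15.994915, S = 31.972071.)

332.0963

Atom tally by fragment:
  HO3SCH2 → C:1 H:3 S:1 O:3
  CH2 → C:1 H:2
  CH2 → C:1 H:2
  CH2 → C:1 H:2
  CH2 → C:1 H:2
  CH2 → C:1 H:2
  CH(CH2OH) → C:2 H:4 O:1
  CH2 → C:1 H:2
  CH2 → C:1 H:2
  CH2SO3H → C:1 H:3 S:1 O:3
Element totals:
  C: 11
  H: 24
  O: 7
  S: 2
Molecular formula: C11H24O7S2.
  M = 11(12.0) + 24(1.007825) + 7(15.994915) + 2(31.972071)
    = 132.000000 + 24.187800 + 111.964405 + 63.944142 = 332.096347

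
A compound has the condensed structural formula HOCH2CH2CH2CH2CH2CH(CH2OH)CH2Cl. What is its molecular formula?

Atom tally by fragment:
  HOCH2CH2 → C:2 H:5 O:1
  CH2 → C:1 H:2
  CH2 → C:1 H:2
  CH2 → C:1 H:2
  CH(CH2OH) → C:2 H:4 O:1
  CH2Cl → C:1 H:2 Cl:1
Element totals:
  C: 8
  H: 17
  Cl: 1
  O: 2

C8H17ClO2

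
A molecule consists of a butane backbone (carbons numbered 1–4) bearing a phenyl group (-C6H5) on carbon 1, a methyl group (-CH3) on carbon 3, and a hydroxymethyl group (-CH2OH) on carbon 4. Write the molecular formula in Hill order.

Atom tally by fragment:
  C6H5CH2 → C:7 H:7
  CH2 → C:1 H:2
  CH(CH3) → C:2 H:4
  CH2CH2OH → C:2 H:5 O:1
Element totals:
  C: 12
  H: 18
  O: 1

C12H18O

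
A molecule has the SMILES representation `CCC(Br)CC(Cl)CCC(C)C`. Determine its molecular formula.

Atom tally by fragment:
  CH3 → C:1 H:3
  CH2 → C:1 H:2
  CH(Br) → C:1 H:1 Br:1
  CH2 → C:1 H:2
  CH(Cl) → C:1 H:1 Cl:1
  CH2 → C:1 H:2
  CH2 → C:1 H:2
  CH(CH3) → C:2 H:4
  CH3 → C:1 H:3
Element totals:
  C: 10
  H: 20
  Br: 1
  Cl: 1

C10H20BrCl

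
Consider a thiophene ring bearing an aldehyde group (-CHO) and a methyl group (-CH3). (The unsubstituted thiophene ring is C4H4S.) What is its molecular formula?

Atom tally by fragment:
  thiophene ring core → C:4 H:4 S:1
  (− 2 ring H displaced by substituents)
  + CHO → C:1 H:1 O:1
  + CH3 → C:1 H:3
Element totals:
  C: 6
  H: 6
  O: 1
  S: 1

C6H6OS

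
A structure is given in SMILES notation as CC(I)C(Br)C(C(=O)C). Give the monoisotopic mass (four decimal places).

303.8960

Atom tally by fragment:
  CH3 → C:1 H:3
  CH(I) → C:1 H:1 I:1
  CH(Br) → C:1 H:1 Br:1
  CH2COCH3 → C:3 H:5 O:1
Element totals:
  C: 6
  H: 10
  Br: 1
  I: 1
  O: 1
Molecular formula: C6H10BrIO.
  M = 6(12.0) + 10(1.007825) + 78.918338 + 126.904472 + 15.994915
    = 72.000000 + 10.078250 + 78.918338 + 126.904472 + 15.994915 = 303.895975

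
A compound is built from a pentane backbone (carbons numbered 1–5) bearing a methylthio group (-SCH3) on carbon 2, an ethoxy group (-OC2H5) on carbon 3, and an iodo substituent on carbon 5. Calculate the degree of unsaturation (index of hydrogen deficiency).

Atom tally by fragment:
  CH3 → C:1 H:3
  CH(SCH3) → C:2 H:4 S:1
  CH(OC2H5) → C:3 H:6 O:1
  CH2 → C:1 H:2
  CH2I → C:1 H:2 I:1
Element totals:
  C: 8
  H: 17
  I: 1
  O: 1
  S: 1
Molecular formula: C8H17IOS.
DoU = (2C + 2 + N − H − X) / 2 = (2·8 + 2 + 0 − 17 − 1) / 2 = 0.

0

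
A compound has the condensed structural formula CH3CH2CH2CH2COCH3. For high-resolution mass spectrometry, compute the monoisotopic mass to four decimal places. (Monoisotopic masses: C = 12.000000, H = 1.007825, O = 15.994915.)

Element totals:
  C: 6
  H: 12
  O: 1
Molecular formula: C6H12O.
  M = 6(12.0) + 12(1.007825) + 15.994915
    = 72.000000 + 12.093900 + 15.994915 = 100.088815

100.0888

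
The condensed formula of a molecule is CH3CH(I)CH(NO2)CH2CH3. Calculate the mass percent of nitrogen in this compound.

5.76%

Element totals:
  C: 5
  H: 10
  I: 1
  N: 1
  O: 2
Molecular formula: C5H10INO2.
Molar mass = 243.044 g/mol.
Mass from N: 1 × 14.007 = 14.007 g/mol.
%N = 14.007 / 243.044 × 100 = 5.76%.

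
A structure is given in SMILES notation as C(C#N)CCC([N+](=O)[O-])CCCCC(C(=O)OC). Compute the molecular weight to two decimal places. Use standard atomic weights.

Atom tally by fragment:
  NCCH2 → C:2 H:2 N:1
  CH2 → C:1 H:2
  CH2 → C:1 H:2
  CH(NO2) → C:1 H:1 N:1 O:2
  CH2 → C:1 H:2
  CH2 → C:1 H:2
  CH2 → C:1 H:2
  CH2 → C:1 H:2
  CH2COOCH3 → C:3 H:5 O:2
Element totals:
  C: 12
  H: 20
  N: 2
  O: 4
Molecular formula: C12H20N2O4.
  M = 12(12.011) + 20(1.008) + 2(14.007) + 4(15.999)
    = 144.132 + 20.160 + 28.014 + 63.996 = 256.302

256.30 g/mol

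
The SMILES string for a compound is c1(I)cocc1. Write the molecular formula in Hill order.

C4H3IO

Atom tally by fragment:
  furan ring core → C:4 H:4 O:1
  (− 1 ring H displaced by substituents)
  + I → I:1
Element totals:
  C: 4
  H: 3
  I: 1
  O: 1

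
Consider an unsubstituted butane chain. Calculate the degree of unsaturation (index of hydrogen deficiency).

0

Atom tally by fragment:
  CH3 → C:1 H:3
  CH2 → C:1 H:2
  CH2 → C:1 H:2
  CH3 → C:1 H:3
Element totals:
  C: 4
  H: 10
Molecular formula: C4H10.
DoU = (2C + 2 + N − H − X) / 2 = (2·4 + 2 + 0 − 10 − 0) / 2 = 0.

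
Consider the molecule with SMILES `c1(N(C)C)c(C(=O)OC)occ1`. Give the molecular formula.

Atom tally by fragment:
  furan ring core → C:4 H:4 O:1
  (− 2 ring H displaced by substituents)
  + N(CH3)2 → N:1 C:2 H:6
  + COOCH3 → C:2 H:3 O:2
Element totals:
  C: 8
  H: 11
  N: 1
  O: 3

C8H11NO3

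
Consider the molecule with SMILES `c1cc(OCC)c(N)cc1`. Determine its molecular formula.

C8H11NO

Atom tally by fragment:
  benzene ring core → C:6 H:6
  (− 2 ring H displaced by substituents)
  + OC2H5 → C:2 H:5 O:1
  + NH2 → N:1 H:2
Element totals:
  C: 8
  H: 11
  N: 1
  O: 1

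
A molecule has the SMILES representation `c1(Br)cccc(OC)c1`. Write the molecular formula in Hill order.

C7H7BrO

Atom tally by fragment:
  benzene ring core → C:6 H:6
  (− 2 ring H displaced by substituents)
  + Br → Br:1
  + OCH3 → C:1 H:3 O:1
Element totals:
  C: 7
  H: 7
  Br: 1
  O: 1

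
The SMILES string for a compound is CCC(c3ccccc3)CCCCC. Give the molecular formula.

Atom tally by fragment:
  CH3 → C:1 H:3
  CH2 → C:1 H:2
  CH(C6H5) → C:7 H:6
  CH2 → C:1 H:2
  CH2 → C:1 H:2
  CH2 → C:1 H:2
  CH2 → C:1 H:2
  CH3 → C:1 H:3
Element totals:
  C: 14
  H: 22

C14H22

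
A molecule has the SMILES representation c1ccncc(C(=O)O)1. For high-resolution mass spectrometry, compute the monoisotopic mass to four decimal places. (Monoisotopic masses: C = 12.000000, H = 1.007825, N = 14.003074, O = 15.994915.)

123.0320

Atom tally by fragment:
  pyridine ring core → C:5 H:5 N:1
  (− 1 ring H displaced by substituents)
  + COOH → C:1 H:1 O:2
Element totals:
  C: 6
  H: 5
  N: 1
  O: 2
Molecular formula: C6H5NO2.
  M = 6(12.0) + 5(1.007825) + 14.003074 + 2(15.994915)
    = 72.000000 + 5.039125 + 14.003074 + 31.989830 = 123.032029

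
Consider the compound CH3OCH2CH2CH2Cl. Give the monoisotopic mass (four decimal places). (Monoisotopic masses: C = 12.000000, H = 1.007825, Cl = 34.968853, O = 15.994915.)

108.0342

Atom tally by fragment:
  CH3OCH2 → C:2 H:5 O:1
  CH2 → C:1 H:2
  CH2Cl → C:1 H:2 Cl:1
Element totals:
  C: 4
  H: 9
  Cl: 1
  O: 1
Molecular formula: C4H9ClO.
  M = 4(12.0) + 9(1.007825) + 34.968853 + 15.994915
    = 48.000000 + 9.070425 + 34.968853 + 15.994915 = 108.034193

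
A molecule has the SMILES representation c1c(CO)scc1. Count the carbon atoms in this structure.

Atom tally by fragment:
  thiophene ring core → C:4 H:4 S:1
  (− 1 ring H displaced by substituents)
  + CH2OH → C:1 H:3 O:1
Element totals:
  C: 5
  H: 6
  O: 1
  S: 1

5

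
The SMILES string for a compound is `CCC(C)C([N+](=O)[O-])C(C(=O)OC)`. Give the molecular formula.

Atom tally by fragment:
  CH3 → C:1 H:3
  CH2 → C:1 H:2
  CH(CH3) → C:2 H:4
  CH(NO2) → C:1 H:1 N:1 O:2
  CH2COOCH3 → C:3 H:5 O:2
Element totals:
  C: 8
  H: 15
  N: 1
  O: 4

C8H15NO4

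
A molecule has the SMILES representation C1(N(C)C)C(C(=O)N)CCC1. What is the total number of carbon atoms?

Atom tally by fragment:
  cyclopentane ring core → C:5 H:10
  (− 2 ring H displaced by substituents)
  + N(CH3)2 → N:1 C:2 H:6
  + CONH2 → C:1 H:2 O:1 N:1
Element totals:
  C: 8
  H: 16
  N: 2
  O: 1

8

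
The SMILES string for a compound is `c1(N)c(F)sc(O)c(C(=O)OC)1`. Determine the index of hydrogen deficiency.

4

Atom tally by fragment:
  thiophene ring core → C:4 H:4 S:1
  (− 4 ring H displaced by substituents)
  + NH2 → N:1 H:2
  + F → F:1
  + OH → O:1 H:1
  + COOCH3 → C:2 H:3 O:2
Element totals:
  C: 6
  H: 6
  F: 1
  N: 1
  O: 3
  S: 1
Molecular formula: C6H6FNO3S.
DoU = (2C + 2 + N − H − X) / 2 = (2·6 + 2 + 1 − 6 − 1) / 2 = 4.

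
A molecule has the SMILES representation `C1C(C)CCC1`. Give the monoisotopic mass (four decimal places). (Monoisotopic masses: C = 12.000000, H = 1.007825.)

84.0939

Atom tally by fragment:
  cyclopentane ring core → C:5 H:10
  (− 1 ring H displaced by substituents)
  + CH3 → C:1 H:3
Element totals:
  C: 6
  H: 12
Molecular formula: C6H12.
  M = 6(12.0) + 12(1.007825)
    = 72.000000 + 12.093900 = 84.093900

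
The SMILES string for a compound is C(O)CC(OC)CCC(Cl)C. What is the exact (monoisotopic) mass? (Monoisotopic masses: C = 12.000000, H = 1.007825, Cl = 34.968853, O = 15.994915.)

180.0917

Atom tally by fragment:
  HOCH2 → C:1 H:3 O:1
  CH2 → C:1 H:2
  CH(OCH3) → C:2 H:4 O:1
  CH2 → C:1 H:2
  CH2 → C:1 H:2
  CH(Cl) → C:1 H:1 Cl:1
  CH3 → C:1 H:3
Element totals:
  C: 8
  H: 17
  Cl: 1
  O: 2
Molecular formula: C8H17ClO2.
  M = 8(12.0) + 17(1.007825) + 34.968853 + 2(15.994915)
    = 96.000000 + 17.133025 + 34.968853 + 31.989830 = 180.091708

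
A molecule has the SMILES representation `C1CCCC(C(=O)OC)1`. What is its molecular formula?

Atom tally by fragment:
  cyclopentane ring core → C:5 H:10
  (− 1 ring H displaced by substituents)
  + COOCH3 → C:2 H:3 O:2
Element totals:
  C: 7
  H: 12
  O: 2

C7H12O2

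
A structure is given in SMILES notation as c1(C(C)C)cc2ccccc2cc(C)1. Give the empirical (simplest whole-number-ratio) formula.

Atom tally by fragment:
  naphthalene ring system core → C:10 H:8
  (− 2 ring H displaced by substituents)
  + CH(CH3)2 → C:3 H:7
  + CH3 → C:1 H:3
Element totals:
  C: 14
  H: 16
Molecular formula: C14H16.
gcd of subscripts = 2; dividing each by 2:
  C: 14/2 = 7
  H: 16/2 = 8

C7H8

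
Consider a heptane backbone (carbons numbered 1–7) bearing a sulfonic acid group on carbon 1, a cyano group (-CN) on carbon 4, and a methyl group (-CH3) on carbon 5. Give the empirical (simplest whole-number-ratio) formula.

Atom tally by fragment:
  HO3SCH2 → C:1 H:3 S:1 O:3
  CH2 → C:1 H:2
  CH2 → C:1 H:2
  CH(CN) → C:2 H:1 N:1
  CH(CH3) → C:2 H:4
  CH2 → C:1 H:2
  CH3 → C:1 H:3
Element totals:
  C: 9
  H: 17
  N: 1
  O: 3
  S: 1
Molecular formula: C9H17NO3S.
gcd of subscripts (9, 17, 1, 3, 1) = 1, so the empirical formula equals the molecular formula.

C9H17NO3S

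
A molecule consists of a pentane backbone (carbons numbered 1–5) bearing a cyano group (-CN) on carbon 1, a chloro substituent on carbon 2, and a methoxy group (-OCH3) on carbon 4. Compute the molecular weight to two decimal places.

161.63 g/mol

Atom tally by fragment:
  NCCH2 → C:2 H:2 N:1
  CH(Cl) → C:1 H:1 Cl:1
  CH2 → C:1 H:2
  CH(OCH3) → C:2 H:4 O:1
  CH3 → C:1 H:3
Element totals:
  C: 7
  H: 12
  Cl: 1
  N: 1
  O: 1
Molecular formula: C7H12ClNO.
  M = 7(12.011) + 12(1.008) + 35.45 + 14.007 + 15.999
    = 84.077 + 12.096 + 35.450 + 14.007 + 15.999 = 161.629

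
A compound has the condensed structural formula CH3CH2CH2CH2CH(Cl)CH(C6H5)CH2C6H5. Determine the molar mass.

Element totals:
  C: 19
  H: 23
  Cl: 1
Molecular formula: C19H23Cl.
  M = 19(12.011) + 23(1.008) + 35.45
    = 228.209 + 23.184 + 35.450 = 286.843

286.84 g/mol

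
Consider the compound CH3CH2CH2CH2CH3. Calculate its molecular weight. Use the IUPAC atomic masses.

Atom tally by fragment:
  CH3 → C:1 H:3
  CH2 → C:1 H:2
  CH2 → C:1 H:2
  CH2 → C:1 H:2
  CH3 → C:1 H:3
Element totals:
  C: 5
  H: 12
Molecular formula: C5H12.
  M = 5(12.011) + 12(1.008)
    = 60.055 + 12.096 = 72.151

72.15 g/mol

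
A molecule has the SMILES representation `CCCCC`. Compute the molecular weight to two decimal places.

72.15 g/mol

Atom tally by fragment:
  CH3 → C:1 H:3
  CH2 → C:1 H:2
  CH2 → C:1 H:2
  CH2 → C:1 H:2
  CH3 → C:1 H:3
Element totals:
  C: 5
  H: 12
Molecular formula: C5H12.
  M = 5(12.011) + 12(1.008)
    = 60.055 + 12.096 = 72.151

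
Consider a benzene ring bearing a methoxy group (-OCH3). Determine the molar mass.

Atom tally by fragment:
  benzene ring core → C:6 H:6
  (− 1 ring H displaced by substituents)
  + OCH3 → C:1 H:3 O:1
Element totals:
  C: 7
  H: 8
  O: 1
Molecular formula: C7H8O.
  M = 7(12.011) + 8(1.008) + 15.999
    = 84.077 + 8.064 + 15.999 = 108.140

108.14 g/mol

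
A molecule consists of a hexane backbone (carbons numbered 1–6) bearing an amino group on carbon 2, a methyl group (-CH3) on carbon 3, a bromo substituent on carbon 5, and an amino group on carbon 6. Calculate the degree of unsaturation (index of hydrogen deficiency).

Atom tally by fragment:
  CH3 → C:1 H:3
  CH(NH2) → C:1 H:3 N:1
  CH(CH3) → C:2 H:4
  CH2 → C:1 H:2
  CH(Br) → C:1 H:1 Br:1
  CH2NH2 → C:1 H:4 N:1
Element totals:
  C: 7
  H: 17
  Br: 1
  N: 2
Molecular formula: C7H17BrN2.
DoU = (2C + 2 + N − H − X) / 2 = (2·7 + 2 + 2 − 17 − 1) / 2 = 0.

0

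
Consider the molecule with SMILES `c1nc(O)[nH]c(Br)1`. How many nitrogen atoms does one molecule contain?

2

Atom tally by fragment:
  imidazole ring core → C:3 H:4 N:2
  (− 2 ring H displaced by substituents)
  + OH → O:1 H:1
  + Br → Br:1
Element totals:
  C: 3
  H: 3
  Br: 1
  N: 2
  O: 1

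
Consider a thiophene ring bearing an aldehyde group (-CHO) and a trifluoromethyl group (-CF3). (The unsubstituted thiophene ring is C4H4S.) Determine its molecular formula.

Atom tally by fragment:
  thiophene ring core → C:4 H:4 S:1
  (− 2 ring H displaced by substituents)
  + CHO → C:1 H:1 O:1
  + CF3 → C:1 F:3
Element totals:
  C: 6
  H: 3
  F: 3
  O: 1
  S: 1

C6H3F3OS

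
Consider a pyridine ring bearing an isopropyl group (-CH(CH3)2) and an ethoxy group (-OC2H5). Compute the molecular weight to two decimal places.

165.24 g/mol

Atom tally by fragment:
  pyridine ring core → C:5 H:5 N:1
  (− 2 ring H displaced by substituents)
  + CH(CH3)2 → C:3 H:7
  + OC2H5 → C:2 H:5 O:1
Element totals:
  C: 10
  H: 15
  N: 1
  O: 1
Molecular formula: C10H15NO.
  M = 10(12.011) + 15(1.008) + 14.007 + 15.999
    = 120.110 + 15.120 + 14.007 + 15.999 = 165.236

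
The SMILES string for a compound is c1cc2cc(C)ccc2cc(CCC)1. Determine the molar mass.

Atom tally by fragment:
  naphthalene ring system core → C:10 H:8
  (− 2 ring H displaced by substituents)
  + CH3 → C:1 H:3
  + CH2CH2CH3 → C:3 H:7
Element totals:
  C: 14
  H: 16
Molecular formula: C14H16.
  M = 14(12.011) + 16(1.008)
    = 168.154 + 16.128 = 184.282

184.28 g/mol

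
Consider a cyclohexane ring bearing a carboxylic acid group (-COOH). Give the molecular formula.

Atom tally by fragment:
  cyclohexane ring core → C:6 H:12
  (− 1 ring H displaced by substituents)
  + COOH → C:1 H:1 O:2
Element totals:
  C: 7
  H: 12
  O: 2

C7H12O2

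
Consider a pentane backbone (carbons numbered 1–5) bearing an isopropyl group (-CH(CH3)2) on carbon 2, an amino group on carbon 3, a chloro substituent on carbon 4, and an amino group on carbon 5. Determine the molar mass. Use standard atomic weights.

178.70 g/mol

Atom tally by fragment:
  CH3 → C:1 H:3
  CH(CH(CH3)2) → C:4 H:8
  CH(NH2) → C:1 H:3 N:1
  CH(Cl) → C:1 H:1 Cl:1
  CH2NH2 → C:1 H:4 N:1
Element totals:
  C: 8
  H: 19
  Cl: 1
  N: 2
Molecular formula: C8H19ClN2.
  M = 8(12.011) + 19(1.008) + 35.45 + 2(14.007)
    = 96.088 + 19.152 + 35.450 + 28.014 = 178.704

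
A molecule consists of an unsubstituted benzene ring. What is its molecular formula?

Atom tally by fragment:
  benzene ring core → C:6 H:6
Element totals:
  C: 6
  H: 6

C6H6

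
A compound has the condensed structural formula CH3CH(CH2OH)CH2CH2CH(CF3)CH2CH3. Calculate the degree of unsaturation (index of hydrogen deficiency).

0

Atom tally by fragment:
  CH3 → C:1 H:3
  CH(CH2OH) → C:2 H:4 O:1
  CH2 → C:1 H:2
  CH2 → C:1 H:2
  CH(CF3) → C:2 H:1 F:3
  CH2 → C:1 H:2
  CH3 → C:1 H:3
Element totals:
  C: 9
  H: 17
  F: 3
  O: 1
Molecular formula: C9H17F3O.
DoU = (2C + 2 + N − H − X) / 2 = (2·9 + 2 + 0 − 17 − 3) / 2 = 0.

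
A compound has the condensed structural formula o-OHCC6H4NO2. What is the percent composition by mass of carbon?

55.64%

Element totals:
  C: 7
  H: 5
  N: 1
  O: 3
Molecular formula: C7H5NO3.
Molar mass = 151.121 g/mol.
Mass from C: 7 × 12.011 = 84.077 g/mol.
%C = 84.077 / 151.121 × 100 = 55.64%.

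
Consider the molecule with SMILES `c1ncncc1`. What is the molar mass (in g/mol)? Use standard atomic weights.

80.09 g/mol

Atom tally by fragment:
  pyrimidine ring core → C:4 H:4 N:2
Element totals:
  C: 4
  H: 4
  N: 2
Molecular formula: C4H4N2.
  M = 4(12.011) + 4(1.008) + 2(14.007)
    = 48.044 + 4.032 + 28.014 = 80.090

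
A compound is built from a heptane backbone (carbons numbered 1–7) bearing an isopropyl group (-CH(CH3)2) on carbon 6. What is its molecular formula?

C10H22

Atom tally by fragment:
  CH3 → C:1 H:3
  CH2 → C:1 H:2
  CH2 → C:1 H:2
  CH2 → C:1 H:2
  CH2 → C:1 H:2
  CH(CH(CH3)2) → C:4 H:8
  CH3 → C:1 H:3
Element totals:
  C: 10
  H: 22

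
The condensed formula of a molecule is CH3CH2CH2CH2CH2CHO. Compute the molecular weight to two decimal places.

Atom tally by fragment:
  CH3 → C:1 H:3
  CH2 → C:1 H:2
  CH2 → C:1 H:2
  CH2 → C:1 H:2
  CH2CHO → C:2 H:3 O:1
Element totals:
  C: 6
  H: 12
  O: 1
Molecular formula: C6H12O.
  M = 6(12.011) + 12(1.008) + 15.999
    = 72.066 + 12.096 + 15.999 = 100.161

100.16 g/mol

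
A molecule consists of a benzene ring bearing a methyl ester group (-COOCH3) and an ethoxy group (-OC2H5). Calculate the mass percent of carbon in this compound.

66.65%

Atom tally by fragment:
  benzene ring core → C:6 H:6
  (− 2 ring H displaced by substituents)
  + COOCH3 → C:2 H:3 O:2
  + OC2H5 → C:2 H:5 O:1
Element totals:
  C: 10
  H: 12
  O: 3
Molecular formula: C10H12O3.
Molar mass = 180.203 g/mol.
Mass from C: 10 × 12.011 = 120.110 g/mol.
%C = 120.110 / 180.203 × 100 = 66.65%.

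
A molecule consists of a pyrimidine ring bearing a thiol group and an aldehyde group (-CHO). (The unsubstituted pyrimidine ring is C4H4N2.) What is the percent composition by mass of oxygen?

11.41%

Atom tally by fragment:
  pyrimidine ring core → C:4 H:4 N:2
  (− 2 ring H displaced by substituents)
  + SH → S:1 H:1
  + CHO → C:1 H:1 O:1
Element totals:
  C: 5
  H: 4
  N: 2
  O: 1
  S: 1
Molecular formula: C5H4N2OS.
Molar mass = 140.160 g/mol.
Mass from O: 1 × 15.999 = 15.999 g/mol.
%O = 15.999 / 140.160 × 100 = 11.41%.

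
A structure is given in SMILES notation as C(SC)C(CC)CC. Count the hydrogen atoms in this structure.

Atom tally by fragment:
  CH3SCH2 → C:2 H:5 S:1
  CH(C2H5) → C:3 H:6
  CH2 → C:1 H:2
  CH3 → C:1 H:3
Element totals:
  C: 7
  H: 16
  S: 1

16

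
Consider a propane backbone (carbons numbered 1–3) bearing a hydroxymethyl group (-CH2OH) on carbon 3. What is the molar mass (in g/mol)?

74.12 g/mol

Atom tally by fragment:
  CH3 → C:1 H:3
  CH2 → C:1 H:2
  CH2CH2OH → C:2 H:5 O:1
Element totals:
  C: 4
  H: 10
  O: 1
Molecular formula: C4H10O.
  M = 4(12.011) + 10(1.008) + 15.999
    = 48.044 + 10.080 + 15.999 = 74.123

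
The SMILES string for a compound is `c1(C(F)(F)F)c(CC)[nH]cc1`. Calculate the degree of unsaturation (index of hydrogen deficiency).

3

Atom tally by fragment:
  pyrrole ring core → C:4 H:5 N:1
  (− 2 ring H displaced by substituents)
  + CF3 → C:1 F:3
  + C2H5 → C:2 H:5
Element totals:
  C: 7
  H: 8
  F: 3
  N: 1
Molecular formula: C7H8F3N.
DoU = (2C + 2 + N − H − X) / 2 = (2·7 + 2 + 1 − 8 − 3) / 2 = 3.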